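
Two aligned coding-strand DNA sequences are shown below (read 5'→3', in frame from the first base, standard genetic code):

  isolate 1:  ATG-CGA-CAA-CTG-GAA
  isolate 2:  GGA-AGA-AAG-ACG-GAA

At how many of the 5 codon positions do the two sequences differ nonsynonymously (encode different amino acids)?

3

Codon 1: ATG Met / GGA Gly — nonsynonymous.
Codon 2: CGA Arg / AGA Arg — synonymous.
Codon 3: CAA Gln / AAG Lys — nonsynonymous.
Codon 4: CTG Leu / ACG Thr — nonsynonymous.
Codon 5: GAA Glu / GAA Glu — identical.
Nonsynonymous differences: 3.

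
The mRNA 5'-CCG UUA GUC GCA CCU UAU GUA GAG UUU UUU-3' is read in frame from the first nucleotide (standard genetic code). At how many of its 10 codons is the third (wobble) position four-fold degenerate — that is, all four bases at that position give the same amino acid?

5

Codon 1 CCG (Pro): third position 4-fold.
Codon 2 UUA (Leu): third position 2-fold.
Codon 3 GUC (Val): third position 4-fold.
Codon 4 GCA (Ala): third position 4-fold.
Codon 5 CCU (Pro): third position 4-fold.
Codon 6 UAU (Tyr): third position 2-fold.
Codon 7 GUA (Val): third position 4-fold.
Codon 8 GAG (Glu): third position 2-fold.
Codon 9 UUU (Phe): third position 2-fold.
Codon 10 UUU (Phe): third position 2-fold.
Four-fold degenerate third positions: 5.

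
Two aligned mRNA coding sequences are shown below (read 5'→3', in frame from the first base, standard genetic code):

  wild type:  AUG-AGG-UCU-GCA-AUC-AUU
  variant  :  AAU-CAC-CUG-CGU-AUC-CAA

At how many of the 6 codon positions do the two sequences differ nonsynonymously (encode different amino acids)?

Codon 1: AUG Met / AAU Asn — nonsynonymous.
Codon 2: AGG Arg / CAC His — nonsynonymous.
Codon 3: UCU Ser / CUG Leu — nonsynonymous.
Codon 4: GCA Ala / CGU Arg — nonsynonymous.
Codon 5: AUC Ile / AUC Ile — identical.
Codon 6: AUU Ile / CAA Gln — nonsynonymous.
Nonsynonymous differences: 5.

5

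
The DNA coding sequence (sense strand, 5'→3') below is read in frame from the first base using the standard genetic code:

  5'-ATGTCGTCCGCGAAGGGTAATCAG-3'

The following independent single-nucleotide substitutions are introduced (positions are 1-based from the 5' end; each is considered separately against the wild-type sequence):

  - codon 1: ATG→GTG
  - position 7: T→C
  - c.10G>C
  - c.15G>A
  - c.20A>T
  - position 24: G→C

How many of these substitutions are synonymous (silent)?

Codon 1: ATG (Met) → GTG (Val) — missense.
Codon 3: TCC (Ser) → CCC (Pro) — missense.
Codon 4: GCG (Ala) → CCG (Pro) — missense.
Codon 5: AAG (Lys) → AAA (Lys) — synonymous.
Codon 7: AAT (Asn) → ATT (Ile) — missense.
Codon 8: CAG (Gln) → CAC (His) — missense.
Synonymous: 1 of 6.

1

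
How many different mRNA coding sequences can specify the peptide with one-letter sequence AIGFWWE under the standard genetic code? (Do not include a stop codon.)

192

Ala: 4 codons.
Ile: 3 codons.
Gly: 4 codons.
Phe: 2 codons.
Trp: 1 codon.
Trp: 1 codon.
Glu: 2 codons.
4 × 3 × 4 × 2 × 1 × 1 × 2 = 192.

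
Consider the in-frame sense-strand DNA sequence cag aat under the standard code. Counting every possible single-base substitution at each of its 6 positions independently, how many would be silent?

2

Codon 1 (CAG, Gln): 1 synonymous substitution.
Codon 2 (AAT, Asn): 1 synonymous substitution.
Total: 1 + 1 = 2.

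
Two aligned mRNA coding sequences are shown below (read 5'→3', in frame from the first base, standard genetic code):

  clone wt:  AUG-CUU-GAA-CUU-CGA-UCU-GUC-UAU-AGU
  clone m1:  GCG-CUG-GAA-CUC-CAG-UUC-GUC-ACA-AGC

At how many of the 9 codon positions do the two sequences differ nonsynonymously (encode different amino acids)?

4

Codon 1: AUG Met / GCG Ala — nonsynonymous.
Codon 2: CUU Leu / CUG Leu — synonymous.
Codon 3: GAA Glu / GAA Glu — identical.
Codon 4: CUU Leu / CUC Leu — synonymous.
Codon 5: CGA Arg / CAG Gln — nonsynonymous.
Codon 6: UCU Ser / UUC Phe — nonsynonymous.
Codon 7: GUC Val / GUC Val — identical.
Codon 8: UAU Tyr / ACA Thr — nonsynonymous.
Codon 9: AGU Ser / AGC Ser — synonymous.
Nonsynonymous differences: 4.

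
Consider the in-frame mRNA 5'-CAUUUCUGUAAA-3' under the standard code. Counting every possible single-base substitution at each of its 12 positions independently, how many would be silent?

Codon 1 (CAU, His): 1 synonymous substitution.
Codon 2 (UUC, Phe): 1 synonymous substitution.
Codon 3 (UGU, Cys): 1 synonymous substitution.
Codon 4 (AAA, Lys): 1 synonymous substitution.
Total: 1 + 1 + 1 + 1 = 4.

4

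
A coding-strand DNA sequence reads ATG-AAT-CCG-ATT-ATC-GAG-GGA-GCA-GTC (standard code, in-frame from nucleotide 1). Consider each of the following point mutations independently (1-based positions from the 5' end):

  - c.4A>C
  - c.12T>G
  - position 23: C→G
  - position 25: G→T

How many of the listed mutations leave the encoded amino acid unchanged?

0

Codon 2: AAT (Asn) → CAT (His) — missense.
Codon 4: ATT (Ile) → ATG (Met) — missense.
Codon 8: GCA (Ala) → GGA (Gly) — missense.
Codon 9: GTC (Val) → TTC (Phe) — missense.
Synonymous: 0 of 4.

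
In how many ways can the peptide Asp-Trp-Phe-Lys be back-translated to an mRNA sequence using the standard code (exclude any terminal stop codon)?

Asp: 2 codons.
Trp: 1 codon.
Phe: 2 codons.
Lys: 2 codons.
2 × 1 × 2 × 2 = 8.

8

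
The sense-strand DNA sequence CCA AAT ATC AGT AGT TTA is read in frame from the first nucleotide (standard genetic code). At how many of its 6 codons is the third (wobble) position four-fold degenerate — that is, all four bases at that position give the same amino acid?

Codon 1 CCA (Pro): third position 4-fold.
Codon 2 AAT (Asn): third position 2-fold.
Codon 3 ATC (Ile): third position 3-fold.
Codon 4 AGT (Ser): third position 2-fold.
Codon 5 AGT (Ser): third position 2-fold.
Codon 6 TTA (Leu): third position 2-fold.
Four-fold degenerate third positions: 1.

1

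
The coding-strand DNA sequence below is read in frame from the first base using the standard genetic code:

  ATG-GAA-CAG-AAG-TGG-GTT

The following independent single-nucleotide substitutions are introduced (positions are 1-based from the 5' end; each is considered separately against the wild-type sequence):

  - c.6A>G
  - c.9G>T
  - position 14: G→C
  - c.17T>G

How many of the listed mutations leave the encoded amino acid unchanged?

Codon 2: GAA (Glu) → GAG (Glu) — synonymous.
Codon 3: CAG (Gln) → CAT (His) — missense.
Codon 5: TGG (Trp) → TCG (Ser) — missense.
Codon 6: GTT (Val) → GGT (Gly) — missense.
Synonymous: 1 of 4.

1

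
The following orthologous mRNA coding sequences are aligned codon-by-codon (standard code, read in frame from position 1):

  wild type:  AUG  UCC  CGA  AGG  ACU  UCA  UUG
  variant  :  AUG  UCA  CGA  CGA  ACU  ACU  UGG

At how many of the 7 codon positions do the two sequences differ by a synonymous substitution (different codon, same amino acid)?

2

Codon 1: AUG Met / AUG Met — identical.
Codon 2: UCC Ser / UCA Ser — synonymous.
Codon 3: CGA Arg / CGA Arg — identical.
Codon 4: AGG Arg / CGA Arg — synonymous.
Codon 5: ACU Thr / ACU Thr — identical.
Codon 6: UCA Ser / ACU Thr — nonsynonymous.
Codon 7: UUG Leu / UGG Trp — nonsynonymous.
Synonymous differences: 2.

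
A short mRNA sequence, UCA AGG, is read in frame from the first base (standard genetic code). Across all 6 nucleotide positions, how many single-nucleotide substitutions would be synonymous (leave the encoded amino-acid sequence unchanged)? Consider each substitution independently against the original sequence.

Codon 1 (UCA, Ser): 3 synonymous substitutions.
Codon 2 (AGG, Arg): 2 synonymous substitutions.
Total: 3 + 2 = 5.

5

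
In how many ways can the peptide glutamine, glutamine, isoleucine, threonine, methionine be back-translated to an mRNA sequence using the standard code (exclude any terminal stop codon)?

48

Gln: 2 codons.
Gln: 2 codons.
Ile: 3 codons.
Thr: 4 codons.
Met: 1 codon.
2 × 2 × 3 × 4 × 1 = 48.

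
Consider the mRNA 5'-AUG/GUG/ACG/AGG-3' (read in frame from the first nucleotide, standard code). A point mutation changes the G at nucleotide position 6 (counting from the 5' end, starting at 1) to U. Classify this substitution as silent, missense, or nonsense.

silent

Position 6 falls in codon 2: GUG → Val.
After the substitution the codon is GUU → Val.
Both encode Val, so the change is synonymous.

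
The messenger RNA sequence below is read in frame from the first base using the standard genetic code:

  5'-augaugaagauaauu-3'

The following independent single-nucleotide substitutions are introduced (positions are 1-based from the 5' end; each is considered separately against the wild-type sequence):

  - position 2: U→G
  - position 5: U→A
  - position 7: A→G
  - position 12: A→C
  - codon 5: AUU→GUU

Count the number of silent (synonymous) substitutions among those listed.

1

Codon 1: AUG (Met) → AGG (Arg) — missense.
Codon 2: AUG (Met) → AAG (Lys) — missense.
Codon 3: AAG (Lys) → GAG (Glu) — missense.
Codon 4: AUA (Ile) → AUC (Ile) — synonymous.
Codon 5: AUU (Ile) → GUU (Val) — missense.
Synonymous: 1 of 5.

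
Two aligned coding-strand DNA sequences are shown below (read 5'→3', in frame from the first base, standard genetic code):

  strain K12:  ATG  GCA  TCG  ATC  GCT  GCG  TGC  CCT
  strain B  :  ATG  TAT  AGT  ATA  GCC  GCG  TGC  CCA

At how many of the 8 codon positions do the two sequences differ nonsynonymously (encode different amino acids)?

Codon 1: ATG Met / ATG Met — identical.
Codon 2: GCA Ala / TAT Tyr — nonsynonymous.
Codon 3: TCG Ser / AGT Ser — synonymous.
Codon 4: ATC Ile / ATA Ile — synonymous.
Codon 5: GCT Ala / GCC Ala — synonymous.
Codon 6: GCG Ala / GCG Ala — identical.
Codon 7: TGC Cys / TGC Cys — identical.
Codon 8: CCT Pro / CCA Pro — synonymous.
Nonsynonymous differences: 1.

1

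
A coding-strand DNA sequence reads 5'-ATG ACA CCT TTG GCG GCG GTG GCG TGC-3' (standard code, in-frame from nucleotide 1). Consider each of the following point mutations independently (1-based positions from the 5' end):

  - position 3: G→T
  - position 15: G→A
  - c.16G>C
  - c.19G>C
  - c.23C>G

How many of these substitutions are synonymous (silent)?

1

Codon 1: ATG (Met) → ATT (Ile) — missense.
Codon 5: GCG (Ala) → GCA (Ala) — synonymous.
Codon 6: GCG (Ala) → CCG (Pro) — missense.
Codon 7: GTG (Val) → CTG (Leu) — missense.
Codon 8: GCG (Ala) → GGG (Gly) — missense.
Synonymous: 1 of 5.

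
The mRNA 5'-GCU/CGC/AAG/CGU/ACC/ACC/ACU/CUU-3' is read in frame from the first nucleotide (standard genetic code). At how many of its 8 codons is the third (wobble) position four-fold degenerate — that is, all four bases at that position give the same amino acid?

7

Codon 1 GCU (Ala): third position 4-fold.
Codon 2 CGC (Arg): third position 4-fold.
Codon 3 AAG (Lys): third position 2-fold.
Codon 4 CGU (Arg): third position 4-fold.
Codon 5 ACC (Thr): third position 4-fold.
Codon 6 ACC (Thr): third position 4-fold.
Codon 7 ACU (Thr): third position 4-fold.
Codon 8 CUU (Leu): third position 4-fold.
Four-fold degenerate third positions: 7.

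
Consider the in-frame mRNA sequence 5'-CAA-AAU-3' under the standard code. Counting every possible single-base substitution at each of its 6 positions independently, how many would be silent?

2

Codon 1 (CAA, Gln): 1 synonymous substitution.
Codon 2 (AAU, Asn): 1 synonymous substitution.
Total: 1 + 1 = 2.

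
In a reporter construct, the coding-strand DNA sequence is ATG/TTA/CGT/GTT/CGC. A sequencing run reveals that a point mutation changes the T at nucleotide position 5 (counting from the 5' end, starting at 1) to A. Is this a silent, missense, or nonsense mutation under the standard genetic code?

Position 5 falls in codon 2: TTA → Leu.
After the substitution the codon is TAA → Stop.
The new codon is a stop codon, so this is a nonsense mutation.

nonsense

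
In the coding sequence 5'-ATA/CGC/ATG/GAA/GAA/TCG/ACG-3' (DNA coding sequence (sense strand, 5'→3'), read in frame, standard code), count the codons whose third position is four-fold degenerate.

Codon 1 ATA (Ile): third position 3-fold.
Codon 2 CGC (Arg): third position 4-fold.
Codon 3 ATG (Met): third position 1-fold.
Codon 4 GAA (Glu): third position 2-fold.
Codon 5 GAA (Glu): third position 2-fold.
Codon 6 TCG (Ser): third position 4-fold.
Codon 7 ACG (Thr): third position 4-fold.
Four-fold degenerate third positions: 3.

3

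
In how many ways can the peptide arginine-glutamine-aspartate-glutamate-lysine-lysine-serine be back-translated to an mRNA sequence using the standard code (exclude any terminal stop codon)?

1152

Arg: 6 codons.
Gln: 2 codons.
Asp: 2 codons.
Glu: 2 codons.
Lys: 2 codons.
Lys: 2 codons.
Ser: 6 codons.
6 × 2 × 2 × 2 × 2 × 2 × 6 = 1152.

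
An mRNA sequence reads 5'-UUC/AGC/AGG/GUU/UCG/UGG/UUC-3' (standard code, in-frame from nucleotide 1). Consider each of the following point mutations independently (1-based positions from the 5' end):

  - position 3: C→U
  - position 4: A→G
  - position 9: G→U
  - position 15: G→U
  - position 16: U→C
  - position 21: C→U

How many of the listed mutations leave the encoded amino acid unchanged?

3

Codon 1: UUC (Phe) → UUU (Phe) — synonymous.
Codon 2: AGC (Ser) → GGC (Gly) — missense.
Codon 3: AGG (Arg) → AGU (Ser) — missense.
Codon 5: UCG (Ser) → UCU (Ser) — synonymous.
Codon 6: UGG (Trp) → CGG (Arg) — missense.
Codon 7: UUC (Phe) → UUU (Phe) — synonymous.
Synonymous: 3 of 6.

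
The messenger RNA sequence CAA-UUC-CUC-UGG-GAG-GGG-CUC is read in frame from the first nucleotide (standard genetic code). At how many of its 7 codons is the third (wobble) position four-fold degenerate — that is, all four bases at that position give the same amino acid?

3

Codon 1 CAA (Gln): third position 2-fold.
Codon 2 UUC (Phe): third position 2-fold.
Codon 3 CUC (Leu): third position 4-fold.
Codon 4 UGG (Trp): third position 1-fold.
Codon 5 GAG (Glu): third position 2-fold.
Codon 6 GGG (Gly): third position 4-fold.
Codon 7 CUC (Leu): third position 4-fold.
Four-fold degenerate third positions: 3.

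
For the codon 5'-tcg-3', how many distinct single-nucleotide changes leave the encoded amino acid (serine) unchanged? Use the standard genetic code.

Position 1: none → 0 synonymous.
Position 2: none → 0 synonymous.
Position 3: TCT, TCC, TCA → 3 synonymous.
Total: 0 + 0 + 3 = 3.

3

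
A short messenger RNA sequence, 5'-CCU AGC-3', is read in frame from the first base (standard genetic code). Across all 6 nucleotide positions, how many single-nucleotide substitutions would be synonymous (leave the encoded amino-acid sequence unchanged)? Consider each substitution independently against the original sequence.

Codon 1 (CCU, Pro): 3 synonymous substitutions.
Codon 2 (AGC, Ser): 1 synonymous substitution.
Total: 3 + 1 = 4.

4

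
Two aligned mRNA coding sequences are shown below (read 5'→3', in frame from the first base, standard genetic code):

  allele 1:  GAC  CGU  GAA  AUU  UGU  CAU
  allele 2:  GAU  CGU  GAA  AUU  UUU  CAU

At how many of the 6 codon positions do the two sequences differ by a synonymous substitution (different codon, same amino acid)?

Codon 1: GAC Asp / GAU Asp — synonymous.
Codon 2: CGU Arg / CGU Arg — identical.
Codon 3: GAA Glu / GAA Glu — identical.
Codon 4: AUU Ile / AUU Ile — identical.
Codon 5: UGU Cys / UUU Phe — nonsynonymous.
Codon 6: CAU His / CAU His — identical.
Synonymous differences: 1.

1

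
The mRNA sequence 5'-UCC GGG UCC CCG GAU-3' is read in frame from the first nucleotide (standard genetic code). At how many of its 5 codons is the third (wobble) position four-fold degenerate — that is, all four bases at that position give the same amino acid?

4

Codon 1 UCC (Ser): third position 4-fold.
Codon 2 GGG (Gly): third position 4-fold.
Codon 3 UCC (Ser): third position 4-fold.
Codon 4 CCG (Pro): third position 4-fold.
Codon 5 GAU (Asp): third position 2-fold.
Four-fold degenerate third positions: 4.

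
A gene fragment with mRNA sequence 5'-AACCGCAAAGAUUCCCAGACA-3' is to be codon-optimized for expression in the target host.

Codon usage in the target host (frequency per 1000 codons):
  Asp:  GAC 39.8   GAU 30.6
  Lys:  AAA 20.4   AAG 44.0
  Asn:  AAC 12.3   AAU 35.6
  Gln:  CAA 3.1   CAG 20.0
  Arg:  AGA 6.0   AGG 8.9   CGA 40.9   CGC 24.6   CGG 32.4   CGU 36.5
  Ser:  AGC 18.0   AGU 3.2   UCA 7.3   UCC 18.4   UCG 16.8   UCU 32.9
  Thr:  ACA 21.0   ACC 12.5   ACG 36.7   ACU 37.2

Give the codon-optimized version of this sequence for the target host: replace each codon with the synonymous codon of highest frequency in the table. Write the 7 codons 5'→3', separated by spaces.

AAU CGA AAG GAC UCU CAG ACU

Codon 1 (Asn): best is AAU at 35.6.
Codon 2 (Arg): best is CGA at 40.9.
Codon 3 (Lys): best is AAG at 44.0.
Codon 4 (Asp): best is GAC at 39.8.
Codon 5 (Ser): best is UCU at 32.9.
Codon 6 (Gln): best is CAG at 20.0.
Codon 7 (Thr): best is ACU at 37.2.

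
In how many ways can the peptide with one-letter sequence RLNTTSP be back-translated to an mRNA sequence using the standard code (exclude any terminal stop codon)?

27648

Arg: 6 codons.
Leu: 6 codons.
Asn: 2 codons.
Thr: 4 codons.
Thr: 4 codons.
Ser: 6 codons.
Pro: 4 codons.
6 × 6 × 2 × 4 × 4 × 6 × 4 = 27648.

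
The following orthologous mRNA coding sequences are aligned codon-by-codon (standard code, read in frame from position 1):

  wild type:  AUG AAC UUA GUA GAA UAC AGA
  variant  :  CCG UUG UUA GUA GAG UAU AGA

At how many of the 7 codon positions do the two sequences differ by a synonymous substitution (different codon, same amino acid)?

Codon 1: AUG Met / CCG Pro — nonsynonymous.
Codon 2: AAC Asn / UUG Leu — nonsynonymous.
Codon 3: UUA Leu / UUA Leu — identical.
Codon 4: GUA Val / GUA Val — identical.
Codon 5: GAA Glu / GAG Glu — synonymous.
Codon 6: UAC Tyr / UAU Tyr — synonymous.
Codon 7: AGA Arg / AGA Arg — identical.
Synonymous differences: 2.

2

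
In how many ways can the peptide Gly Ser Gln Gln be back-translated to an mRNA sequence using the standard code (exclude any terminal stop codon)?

Gly: 4 codons.
Ser: 6 codons.
Gln: 2 codons.
Gln: 2 codons.
4 × 6 × 2 × 2 = 96.

96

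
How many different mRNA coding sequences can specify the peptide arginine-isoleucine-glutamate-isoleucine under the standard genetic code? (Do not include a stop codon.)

108

Arg: 6 codons.
Ile: 3 codons.
Glu: 2 codons.
Ile: 3 codons.
6 × 3 × 2 × 3 = 108.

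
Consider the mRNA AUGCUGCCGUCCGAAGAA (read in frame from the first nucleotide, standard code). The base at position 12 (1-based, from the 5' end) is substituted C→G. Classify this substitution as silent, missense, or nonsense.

silent

Position 12 falls in codon 4: UCC → Ser.
After the substitution the codon is UCG → Ser.
Both encode Ser, so the change is synonymous.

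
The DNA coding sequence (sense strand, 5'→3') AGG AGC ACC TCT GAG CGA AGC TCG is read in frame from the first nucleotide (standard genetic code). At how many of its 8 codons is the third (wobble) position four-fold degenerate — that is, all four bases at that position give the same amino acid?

4

Codon 1 AGG (Arg): third position 2-fold.
Codon 2 AGC (Ser): third position 2-fold.
Codon 3 ACC (Thr): third position 4-fold.
Codon 4 TCT (Ser): third position 4-fold.
Codon 5 GAG (Glu): third position 2-fold.
Codon 6 CGA (Arg): third position 4-fold.
Codon 7 AGC (Ser): third position 2-fold.
Codon 8 TCG (Ser): third position 4-fold.
Four-fold degenerate third positions: 4.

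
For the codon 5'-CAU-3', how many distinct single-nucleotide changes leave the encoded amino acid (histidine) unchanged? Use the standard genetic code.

Position 1: none → 0 synonymous.
Position 2: none → 0 synonymous.
Position 3: CAC → 1 synonymous.
Total: 0 + 0 + 1 = 1.

1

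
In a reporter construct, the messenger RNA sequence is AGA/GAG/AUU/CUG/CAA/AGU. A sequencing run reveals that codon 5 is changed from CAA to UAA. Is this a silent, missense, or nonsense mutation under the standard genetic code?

Position 13 falls in codon 5: CAA → Gln.
After the substitution the codon is UAA → Stop.
The new codon is a stop codon, so this is a nonsense mutation.

nonsense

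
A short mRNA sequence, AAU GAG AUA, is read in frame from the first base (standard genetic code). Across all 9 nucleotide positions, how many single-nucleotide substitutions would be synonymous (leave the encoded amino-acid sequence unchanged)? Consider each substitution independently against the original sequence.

4

Codon 1 (AAU, Asn): 1 synonymous substitution.
Codon 2 (GAG, Glu): 1 synonymous substitution.
Codon 3 (AUA, Ile): 2 synonymous substitutions.
Total: 1 + 1 + 2 = 4.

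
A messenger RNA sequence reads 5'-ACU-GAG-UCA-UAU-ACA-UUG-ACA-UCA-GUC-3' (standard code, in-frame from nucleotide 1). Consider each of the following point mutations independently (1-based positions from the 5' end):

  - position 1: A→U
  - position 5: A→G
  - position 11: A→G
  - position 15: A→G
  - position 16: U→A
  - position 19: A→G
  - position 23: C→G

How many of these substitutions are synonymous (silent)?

1

Codon 1: ACU (Thr) → UCU (Ser) — missense.
Codon 2: GAG (Glu) → GGG (Gly) — missense.
Codon 4: UAU (Tyr) → UGU (Cys) — missense.
Codon 5: ACA (Thr) → ACG (Thr) — synonymous.
Codon 6: UUG (Leu) → AUG (Met) — missense.
Codon 7: ACA (Thr) → GCA (Ala) — missense.
Codon 8: UCA (Ser) → UGA (Stop) — nonsense.
Synonymous: 1 of 7.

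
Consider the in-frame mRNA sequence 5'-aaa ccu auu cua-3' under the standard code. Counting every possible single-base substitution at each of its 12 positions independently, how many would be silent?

10

Codon 1 (AAA, Lys): 1 synonymous substitution.
Codon 2 (CCU, Pro): 3 synonymous substitutions.
Codon 3 (AUU, Ile): 2 synonymous substitutions.
Codon 4 (CUA, Leu): 4 synonymous substitutions.
Total: 1 + 3 + 2 + 4 = 10.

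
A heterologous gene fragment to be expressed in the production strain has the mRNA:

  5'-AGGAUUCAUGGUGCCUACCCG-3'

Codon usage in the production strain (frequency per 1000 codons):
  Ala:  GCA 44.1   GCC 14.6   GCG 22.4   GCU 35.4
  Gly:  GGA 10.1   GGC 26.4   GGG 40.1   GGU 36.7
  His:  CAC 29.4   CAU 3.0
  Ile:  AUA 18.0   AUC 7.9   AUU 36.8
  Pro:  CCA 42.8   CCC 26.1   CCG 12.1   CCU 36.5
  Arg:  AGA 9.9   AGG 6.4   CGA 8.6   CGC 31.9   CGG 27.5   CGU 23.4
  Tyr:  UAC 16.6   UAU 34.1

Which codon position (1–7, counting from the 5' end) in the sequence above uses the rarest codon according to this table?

3

Codon 1 AGG (Arg): 6.4 per 1000.
Codon 2 AUU (Ile): 36.8 per 1000.
Codon 3 CAU (His): 3.0 per 1000.
Codon 4 GGU (Gly): 36.7 per 1000.
Codon 5 GCC (Ala): 14.6 per 1000.
Codon 6 UAC (Tyr): 16.6 per 1000.
Codon 7 CCG (Pro): 12.1 per 1000.
Lowest frequency is 3.0 at codon 3.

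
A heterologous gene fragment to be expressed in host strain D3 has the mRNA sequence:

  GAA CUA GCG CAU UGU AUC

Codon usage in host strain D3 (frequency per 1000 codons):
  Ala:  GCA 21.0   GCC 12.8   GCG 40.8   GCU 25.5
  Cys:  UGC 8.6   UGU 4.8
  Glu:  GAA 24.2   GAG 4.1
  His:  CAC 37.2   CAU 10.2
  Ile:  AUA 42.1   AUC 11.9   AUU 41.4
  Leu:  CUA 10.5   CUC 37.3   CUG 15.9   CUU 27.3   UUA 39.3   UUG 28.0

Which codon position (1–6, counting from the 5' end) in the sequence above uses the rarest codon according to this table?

5

Codon 1 GAA (Glu): 24.2 per 1000.
Codon 2 CUA (Leu): 10.5 per 1000.
Codon 3 GCG (Ala): 40.8 per 1000.
Codon 4 CAU (His): 10.2 per 1000.
Codon 5 UGU (Cys): 4.8 per 1000.
Codon 6 AUC (Ile): 11.9 per 1000.
Lowest frequency is 4.8 at codon 5.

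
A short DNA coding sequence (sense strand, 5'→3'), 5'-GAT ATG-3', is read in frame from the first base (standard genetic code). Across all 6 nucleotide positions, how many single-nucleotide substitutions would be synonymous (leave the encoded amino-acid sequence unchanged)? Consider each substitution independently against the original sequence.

1

Codon 1 (GAT, Asp): 1 synonymous substitution.
Codon 2 (ATG, Met): 0 synonymous substitutions.
Total: 1 + 0 = 1.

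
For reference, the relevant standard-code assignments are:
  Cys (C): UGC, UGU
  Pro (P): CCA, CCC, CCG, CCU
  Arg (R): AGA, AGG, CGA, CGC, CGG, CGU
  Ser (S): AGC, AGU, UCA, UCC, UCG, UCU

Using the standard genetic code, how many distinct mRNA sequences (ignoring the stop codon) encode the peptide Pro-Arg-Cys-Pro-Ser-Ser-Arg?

Pro: 4 codons.
Arg: 6 codons.
Cys: 2 codons.
Pro: 4 codons.
Ser: 6 codons.
Ser: 6 codons.
Arg: 6 codons.
4 × 6 × 2 × 4 × 6 × 6 × 6 = 41472.

41472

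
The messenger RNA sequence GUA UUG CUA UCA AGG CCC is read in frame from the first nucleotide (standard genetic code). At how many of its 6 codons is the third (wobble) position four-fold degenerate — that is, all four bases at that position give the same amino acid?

Codon 1 GUA (Val): third position 4-fold.
Codon 2 UUG (Leu): third position 2-fold.
Codon 3 CUA (Leu): third position 4-fold.
Codon 4 UCA (Ser): third position 4-fold.
Codon 5 AGG (Arg): third position 2-fold.
Codon 6 CCC (Pro): third position 4-fold.
Four-fold degenerate third positions: 4.

4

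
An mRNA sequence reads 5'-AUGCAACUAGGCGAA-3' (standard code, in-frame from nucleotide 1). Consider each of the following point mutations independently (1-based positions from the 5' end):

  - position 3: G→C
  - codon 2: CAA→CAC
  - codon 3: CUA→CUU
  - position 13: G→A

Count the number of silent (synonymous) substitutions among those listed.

1

Codon 1: AUG (Met) → AUC (Ile) — missense.
Codon 2: CAA (Gln) → CAC (His) — missense.
Codon 3: CUA (Leu) → CUU (Leu) — synonymous.
Codon 5: GAA (Glu) → AAA (Lys) — missense.
Synonymous: 1 of 4.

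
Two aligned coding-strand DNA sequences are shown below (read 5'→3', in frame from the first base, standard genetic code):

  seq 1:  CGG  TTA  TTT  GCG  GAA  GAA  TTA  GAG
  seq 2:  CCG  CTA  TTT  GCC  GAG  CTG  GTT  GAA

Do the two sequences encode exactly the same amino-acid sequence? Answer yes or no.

no

Codon 1: CGG Arg / CCG Pro — nonsynonymous.
Codon 2: TTA Leu / CTA Leu — synonymous.
Codon 3: TTT Phe / TTT Phe — identical.
Codon 4: GCG Ala / GCC Ala — synonymous.
Codon 5: GAA Glu / GAG Glu — synonymous.
Codon 6: GAA Glu / CTG Leu — nonsynonymous.
Codon 7: TTA Leu / GTT Val — nonsynonymous.
Codon 8: GAG Glu / GAA Glu — synonymous.
Nonsynonymous differences: 3 → different protein.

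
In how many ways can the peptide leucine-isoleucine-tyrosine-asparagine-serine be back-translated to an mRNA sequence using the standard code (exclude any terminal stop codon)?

Leu: 6 codons.
Ile: 3 codons.
Tyr: 2 codons.
Asn: 2 codons.
Ser: 6 codons.
6 × 3 × 2 × 2 × 6 = 432.

432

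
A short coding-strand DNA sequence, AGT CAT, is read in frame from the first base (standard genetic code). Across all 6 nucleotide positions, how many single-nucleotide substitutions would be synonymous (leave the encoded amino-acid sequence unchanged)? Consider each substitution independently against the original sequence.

2

Codon 1 (AGT, Ser): 1 synonymous substitution.
Codon 2 (CAT, His): 1 synonymous substitution.
Total: 1 + 1 = 2.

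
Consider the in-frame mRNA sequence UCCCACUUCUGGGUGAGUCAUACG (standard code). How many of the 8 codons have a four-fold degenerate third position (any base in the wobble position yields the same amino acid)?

3

Codon 1 UCC (Ser): third position 4-fold.
Codon 2 CAC (His): third position 2-fold.
Codon 3 UUC (Phe): third position 2-fold.
Codon 4 UGG (Trp): third position 1-fold.
Codon 5 GUG (Val): third position 4-fold.
Codon 6 AGU (Ser): third position 2-fold.
Codon 7 CAU (His): third position 2-fold.
Codon 8 ACG (Thr): third position 4-fold.
Four-fold degenerate third positions: 3.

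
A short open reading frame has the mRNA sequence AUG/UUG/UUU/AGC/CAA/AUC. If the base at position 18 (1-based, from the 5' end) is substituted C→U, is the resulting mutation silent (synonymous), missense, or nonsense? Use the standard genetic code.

Position 18 falls in codon 6: AUC → Ile.
After the substitution the codon is AUU → Ile.
Both encode Ile, so the change is synonymous.

silent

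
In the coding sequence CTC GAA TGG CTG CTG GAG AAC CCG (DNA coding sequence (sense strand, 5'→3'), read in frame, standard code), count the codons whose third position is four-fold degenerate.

Codon 1 CTC (Leu): third position 4-fold.
Codon 2 GAA (Glu): third position 2-fold.
Codon 3 TGG (Trp): third position 1-fold.
Codon 4 CTG (Leu): third position 4-fold.
Codon 5 CTG (Leu): third position 4-fold.
Codon 6 GAG (Glu): third position 2-fold.
Codon 7 AAC (Asn): third position 2-fold.
Codon 8 CCG (Pro): third position 4-fold.
Four-fold degenerate third positions: 4.

4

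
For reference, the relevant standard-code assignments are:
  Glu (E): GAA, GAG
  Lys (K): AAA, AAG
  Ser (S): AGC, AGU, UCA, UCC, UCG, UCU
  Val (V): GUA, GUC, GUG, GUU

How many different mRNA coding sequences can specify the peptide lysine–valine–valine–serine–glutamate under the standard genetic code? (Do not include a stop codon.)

Lys: 2 codons.
Val: 4 codons.
Val: 4 codons.
Ser: 6 codons.
Glu: 2 codons.
2 × 4 × 4 × 6 × 2 = 384.

384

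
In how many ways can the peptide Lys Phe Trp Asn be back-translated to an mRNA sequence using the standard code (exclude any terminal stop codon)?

8

Lys: 2 codons.
Phe: 2 codons.
Trp: 1 codon.
Asn: 2 codons.
2 × 2 × 1 × 2 = 8.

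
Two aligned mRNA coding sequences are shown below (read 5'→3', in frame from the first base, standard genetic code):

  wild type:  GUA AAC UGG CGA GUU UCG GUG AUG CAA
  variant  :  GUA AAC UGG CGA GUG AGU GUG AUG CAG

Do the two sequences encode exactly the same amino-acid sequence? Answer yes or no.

yes

Codon 1: GUA Val / GUA Val — identical.
Codon 2: AAC Asn / AAC Asn — identical.
Codon 3: UGG Trp / UGG Trp — identical.
Codon 4: CGA Arg / CGA Arg — identical.
Codon 5: GUU Val / GUG Val — synonymous.
Codon 6: UCG Ser / AGU Ser — synonymous.
Codon 7: GUG Val / GUG Val — identical.
Codon 8: AUG Met / AUG Met — identical.
Codon 9: CAA Gln / CAG Gln — synonymous.
Nonsynonymous differences: 0 → same protein.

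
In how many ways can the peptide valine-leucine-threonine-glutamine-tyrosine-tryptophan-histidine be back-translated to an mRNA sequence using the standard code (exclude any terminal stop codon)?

Val: 4 codons.
Leu: 6 codons.
Thr: 4 codons.
Gln: 2 codons.
Tyr: 2 codons.
Trp: 1 codon.
His: 2 codons.
4 × 6 × 4 × 2 × 2 × 1 × 2 = 768.

768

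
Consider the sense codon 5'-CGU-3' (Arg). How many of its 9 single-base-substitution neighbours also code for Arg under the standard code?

Position 1: none → 0 synonymous.
Position 2: none → 0 synonymous.
Position 3: CGC, CGA, CGG → 3 synonymous.
Total: 0 + 0 + 3 = 3.

3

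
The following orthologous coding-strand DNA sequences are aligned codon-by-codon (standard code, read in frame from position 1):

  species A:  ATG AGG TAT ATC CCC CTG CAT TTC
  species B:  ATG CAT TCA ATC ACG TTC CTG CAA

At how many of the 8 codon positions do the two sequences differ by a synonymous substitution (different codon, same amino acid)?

0

Codon 1: ATG Met / ATG Met — identical.
Codon 2: AGG Arg / CAT His — nonsynonymous.
Codon 3: TAT Tyr / TCA Ser — nonsynonymous.
Codon 4: ATC Ile / ATC Ile — identical.
Codon 5: CCC Pro / ACG Thr — nonsynonymous.
Codon 6: CTG Leu / TTC Phe — nonsynonymous.
Codon 7: CAT His / CTG Leu — nonsynonymous.
Codon 8: TTC Phe / CAA Gln — nonsynonymous.
Synonymous differences: 0.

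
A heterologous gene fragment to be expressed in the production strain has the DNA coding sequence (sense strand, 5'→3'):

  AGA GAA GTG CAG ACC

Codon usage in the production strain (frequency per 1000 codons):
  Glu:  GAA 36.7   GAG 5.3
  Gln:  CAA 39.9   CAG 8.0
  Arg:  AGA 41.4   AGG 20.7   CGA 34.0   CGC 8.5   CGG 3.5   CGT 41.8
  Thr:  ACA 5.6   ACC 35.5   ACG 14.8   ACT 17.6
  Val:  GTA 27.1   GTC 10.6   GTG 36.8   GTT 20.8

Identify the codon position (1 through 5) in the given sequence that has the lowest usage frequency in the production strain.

4

Codon 1 AGA (Arg): 41.4 per 1000.
Codon 2 GAA (Glu): 36.7 per 1000.
Codon 3 GTG (Val): 36.8 per 1000.
Codon 4 CAG (Gln): 8.0 per 1000.
Codon 5 ACC (Thr): 35.5 per 1000.
Lowest frequency is 8.0 at codon 4.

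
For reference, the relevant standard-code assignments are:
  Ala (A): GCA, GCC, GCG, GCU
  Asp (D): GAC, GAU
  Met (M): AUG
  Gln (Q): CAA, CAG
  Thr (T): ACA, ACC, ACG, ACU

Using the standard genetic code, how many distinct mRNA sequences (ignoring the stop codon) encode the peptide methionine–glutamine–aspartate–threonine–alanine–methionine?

Met: 1 codon.
Gln: 2 codons.
Asp: 2 codons.
Thr: 4 codons.
Ala: 4 codons.
Met: 1 codon.
1 × 2 × 2 × 4 × 4 × 1 = 64.

64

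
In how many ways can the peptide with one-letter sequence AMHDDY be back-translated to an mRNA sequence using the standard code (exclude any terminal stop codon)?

Ala: 4 codons.
Met: 1 codon.
His: 2 codons.
Asp: 2 codons.
Asp: 2 codons.
Tyr: 2 codons.
4 × 1 × 2 × 2 × 2 × 2 = 64.

64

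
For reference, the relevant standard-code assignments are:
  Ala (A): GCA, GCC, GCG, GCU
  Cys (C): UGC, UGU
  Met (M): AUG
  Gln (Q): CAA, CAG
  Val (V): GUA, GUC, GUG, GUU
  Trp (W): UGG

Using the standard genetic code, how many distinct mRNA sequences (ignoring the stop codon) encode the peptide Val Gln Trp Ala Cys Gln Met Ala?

Val: 4 codons.
Gln: 2 codons.
Trp: 1 codon.
Ala: 4 codons.
Cys: 2 codons.
Gln: 2 codons.
Met: 1 codon.
Ala: 4 codons.
4 × 2 × 1 × 4 × 2 × 2 × 1 × 4 = 512.

512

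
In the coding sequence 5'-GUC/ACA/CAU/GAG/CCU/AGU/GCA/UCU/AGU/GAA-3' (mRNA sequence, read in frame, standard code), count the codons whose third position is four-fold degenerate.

Codon 1 GUC (Val): third position 4-fold.
Codon 2 ACA (Thr): third position 4-fold.
Codon 3 CAU (His): third position 2-fold.
Codon 4 GAG (Glu): third position 2-fold.
Codon 5 CCU (Pro): third position 4-fold.
Codon 6 AGU (Ser): third position 2-fold.
Codon 7 GCA (Ala): third position 4-fold.
Codon 8 UCU (Ser): third position 4-fold.
Codon 9 AGU (Ser): third position 2-fold.
Codon 10 GAA (Glu): third position 2-fold.
Four-fold degenerate third positions: 5.

5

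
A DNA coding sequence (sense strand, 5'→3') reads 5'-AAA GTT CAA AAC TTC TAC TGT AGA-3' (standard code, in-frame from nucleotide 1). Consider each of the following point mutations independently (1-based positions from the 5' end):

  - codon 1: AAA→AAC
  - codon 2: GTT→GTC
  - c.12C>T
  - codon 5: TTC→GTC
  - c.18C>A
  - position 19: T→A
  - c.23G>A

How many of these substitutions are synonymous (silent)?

Codon 1: AAA (Lys) → AAC (Asn) — missense.
Codon 2: GTT (Val) → GTC (Val) — synonymous.
Codon 4: AAC (Asn) → AAT (Asn) — synonymous.
Codon 5: TTC (Phe) → GTC (Val) — missense.
Codon 6: TAC (Tyr) → TAA (Stop) — nonsense.
Codon 7: TGT (Cys) → AGT (Ser) — missense.
Codon 8: AGA (Arg) → AAA (Lys) — missense.
Synonymous: 2 of 7.

2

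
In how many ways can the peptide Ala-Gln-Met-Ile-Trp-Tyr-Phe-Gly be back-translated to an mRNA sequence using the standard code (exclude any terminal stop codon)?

Ala: 4 codons.
Gln: 2 codons.
Met: 1 codon.
Ile: 3 codons.
Trp: 1 codon.
Tyr: 2 codons.
Phe: 2 codons.
Gly: 4 codons.
4 × 2 × 1 × 3 × 1 × 2 × 2 × 4 = 384.

384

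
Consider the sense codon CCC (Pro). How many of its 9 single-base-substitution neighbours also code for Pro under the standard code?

Position 1: none → 0 synonymous.
Position 2: none → 0 synonymous.
Position 3: CCU, CCA, CCG → 3 synonymous.
Total: 0 + 0 + 3 = 3.

3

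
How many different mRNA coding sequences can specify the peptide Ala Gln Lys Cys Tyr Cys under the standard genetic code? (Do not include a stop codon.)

Ala: 4 codons.
Gln: 2 codons.
Lys: 2 codons.
Cys: 2 codons.
Tyr: 2 codons.
Cys: 2 codons.
4 × 2 × 2 × 2 × 2 × 2 = 128.

128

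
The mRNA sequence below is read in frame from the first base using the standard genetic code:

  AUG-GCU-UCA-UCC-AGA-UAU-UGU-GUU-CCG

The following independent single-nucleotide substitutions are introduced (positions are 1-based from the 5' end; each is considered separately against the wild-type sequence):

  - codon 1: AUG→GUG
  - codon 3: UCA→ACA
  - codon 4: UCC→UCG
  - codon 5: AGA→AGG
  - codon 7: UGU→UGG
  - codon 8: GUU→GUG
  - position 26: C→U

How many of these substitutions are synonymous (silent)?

Codon 1: AUG (Met) → GUG (Val) — missense.
Codon 3: UCA (Ser) → ACA (Thr) — missense.
Codon 4: UCC (Ser) → UCG (Ser) — synonymous.
Codon 5: AGA (Arg) → AGG (Arg) — synonymous.
Codon 7: UGU (Cys) → UGG (Trp) — missense.
Codon 8: GUU (Val) → GUG (Val) — synonymous.
Codon 9: CCG (Pro) → CUG (Leu) — missense.
Synonymous: 3 of 7.

3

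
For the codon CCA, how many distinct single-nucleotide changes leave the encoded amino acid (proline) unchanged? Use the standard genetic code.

3

Position 1: none → 0 synonymous.
Position 2: none → 0 synonymous.
Position 3: CCU, CCC, CCG → 3 synonymous.
Total: 0 + 0 + 3 = 3.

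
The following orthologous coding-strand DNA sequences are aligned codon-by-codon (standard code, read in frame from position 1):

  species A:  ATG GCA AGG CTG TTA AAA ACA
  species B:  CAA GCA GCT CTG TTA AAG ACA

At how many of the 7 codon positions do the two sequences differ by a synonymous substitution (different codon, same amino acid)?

Codon 1: ATG Met / CAA Gln — nonsynonymous.
Codon 2: GCA Ala / GCA Ala — identical.
Codon 3: AGG Arg / GCT Ala — nonsynonymous.
Codon 4: CTG Leu / CTG Leu — identical.
Codon 5: TTA Leu / TTA Leu — identical.
Codon 6: AAA Lys / AAG Lys — synonymous.
Codon 7: ACA Thr / ACA Thr — identical.
Synonymous differences: 1.

1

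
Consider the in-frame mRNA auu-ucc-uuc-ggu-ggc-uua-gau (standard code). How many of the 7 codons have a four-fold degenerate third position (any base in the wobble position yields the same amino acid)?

3

Codon 1 AUU (Ile): third position 3-fold.
Codon 2 UCC (Ser): third position 4-fold.
Codon 3 UUC (Phe): third position 2-fold.
Codon 4 GGU (Gly): third position 4-fold.
Codon 5 GGC (Gly): third position 4-fold.
Codon 6 UUA (Leu): third position 2-fold.
Codon 7 GAU (Asp): third position 2-fold.
Four-fold degenerate third positions: 3.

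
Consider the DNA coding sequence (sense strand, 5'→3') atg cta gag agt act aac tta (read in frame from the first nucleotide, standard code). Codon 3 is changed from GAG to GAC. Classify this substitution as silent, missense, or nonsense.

Position 9 falls in codon 3: GAG → Glu.
After the substitution the codon is GAC → Asp.
Glu ≠ Asp, so this is a missense mutation.

missense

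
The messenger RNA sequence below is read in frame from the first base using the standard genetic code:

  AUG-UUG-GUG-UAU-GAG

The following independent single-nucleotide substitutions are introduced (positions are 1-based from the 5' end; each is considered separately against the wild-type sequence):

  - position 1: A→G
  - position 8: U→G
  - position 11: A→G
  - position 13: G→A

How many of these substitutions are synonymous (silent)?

Codon 1: AUG (Met) → GUG (Val) — missense.
Codon 3: GUG (Val) → GGG (Gly) — missense.
Codon 4: UAU (Tyr) → UGU (Cys) — missense.
Codon 5: GAG (Glu) → AAG (Lys) — missense.
Synonymous: 0 of 4.

0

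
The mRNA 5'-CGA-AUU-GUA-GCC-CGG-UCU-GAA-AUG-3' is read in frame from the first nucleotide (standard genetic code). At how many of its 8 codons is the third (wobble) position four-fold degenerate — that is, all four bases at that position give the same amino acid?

5

Codon 1 CGA (Arg): third position 4-fold.
Codon 2 AUU (Ile): third position 3-fold.
Codon 3 GUA (Val): third position 4-fold.
Codon 4 GCC (Ala): third position 4-fold.
Codon 5 CGG (Arg): third position 4-fold.
Codon 6 UCU (Ser): third position 4-fold.
Codon 7 GAA (Glu): third position 2-fold.
Codon 8 AUG (Met): third position 1-fold.
Four-fold degenerate third positions: 5.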